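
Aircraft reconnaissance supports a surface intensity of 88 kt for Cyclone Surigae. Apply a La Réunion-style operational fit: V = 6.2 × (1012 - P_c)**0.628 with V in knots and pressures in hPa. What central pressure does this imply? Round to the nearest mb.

944 mb

ΔP = (V / 6.2)^(1/0.628) = (88/6.2)^1.592.
88/6.2 = 14.194; 14.194^1.592 ≈ 68.32 mb.
P_c = 1012 − 68.32 = 943.68 ≈ 944 mb.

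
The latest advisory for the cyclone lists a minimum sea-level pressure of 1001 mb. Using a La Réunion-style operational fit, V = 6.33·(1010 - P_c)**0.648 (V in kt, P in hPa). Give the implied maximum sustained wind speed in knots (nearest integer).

ΔP = 1010 − 1001 = 9 mb.
9^0.648 ≈ 4.153.
V ≈ 6.33 × 4.153 ≈ 26.3 kt.

26 kt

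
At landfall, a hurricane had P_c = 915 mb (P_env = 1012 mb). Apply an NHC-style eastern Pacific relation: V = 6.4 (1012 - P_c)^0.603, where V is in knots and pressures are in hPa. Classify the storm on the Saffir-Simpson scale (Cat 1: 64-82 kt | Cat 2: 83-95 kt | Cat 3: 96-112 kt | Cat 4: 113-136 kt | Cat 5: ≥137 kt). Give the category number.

ΔP = 1012 − 915 = 97 mb.
V ≈ 6.4 × 97^0.603 = 6.4 × 15.78 ≈ 101 kt.
101 kt falls in the Category 3 band.

3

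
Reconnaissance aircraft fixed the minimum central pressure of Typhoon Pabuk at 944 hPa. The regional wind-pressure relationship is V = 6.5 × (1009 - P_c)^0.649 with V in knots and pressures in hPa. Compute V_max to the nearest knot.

98 kt

ΔP = 1009 − 944 = 65 hPa.
65^0.649 ≈ 15.017.
V ≈ 6.5 × 15.017 ≈ 97.6 kt.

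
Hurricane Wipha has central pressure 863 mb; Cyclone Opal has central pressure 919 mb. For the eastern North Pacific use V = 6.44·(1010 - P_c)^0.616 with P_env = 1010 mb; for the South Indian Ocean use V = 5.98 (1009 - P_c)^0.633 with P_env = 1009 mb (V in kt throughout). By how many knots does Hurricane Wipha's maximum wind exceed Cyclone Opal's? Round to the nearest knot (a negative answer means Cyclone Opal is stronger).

36 kt

Hurricane Wipha: ΔP = 147; V ≈ 6.44 × 147^0.616 ≈ 139.30 kt.
Cyclone Opal: ΔP = 90; V ≈ 5.98 × 90^0.633 ≈ 103.21 kt.
Difference ≈ 139.30 − 103.21 = 36.09 → 36 kt.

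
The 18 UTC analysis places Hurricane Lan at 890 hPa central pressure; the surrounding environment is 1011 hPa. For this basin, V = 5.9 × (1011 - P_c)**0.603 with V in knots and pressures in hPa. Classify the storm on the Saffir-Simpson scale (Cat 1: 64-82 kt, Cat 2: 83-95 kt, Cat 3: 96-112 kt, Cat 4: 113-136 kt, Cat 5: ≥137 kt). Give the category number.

3

ΔP = 1011 − 890 = 121 hPa.
V ≈ 5.9 × 121^0.603 = 5.9 × 18.03 ≈ 106 kt.
106 kt falls in the Category 3 band.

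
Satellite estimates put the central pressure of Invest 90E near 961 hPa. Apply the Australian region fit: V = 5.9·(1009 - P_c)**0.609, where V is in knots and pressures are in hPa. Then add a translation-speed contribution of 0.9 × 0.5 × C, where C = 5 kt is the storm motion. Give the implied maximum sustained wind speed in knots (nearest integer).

65 kt

ΔP = 1009 − 961 = 48 hPa.
48^0.609 ≈ 10.565.
V ≈ 5.9 × 10.565 ≈ 62.3 kt.
Translation term: 0.9 × 0.5 × 5 = 2.25 kt.
Corrected V ≈ 64.55 kt → 65 kt.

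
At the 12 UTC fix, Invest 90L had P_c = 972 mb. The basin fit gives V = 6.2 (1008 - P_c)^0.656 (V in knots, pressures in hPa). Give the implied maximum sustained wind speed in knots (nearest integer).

65 kt

ΔP = 1008 − 972 = 36 mb.
36^0.656 ≈ 10.494.
V ≈ 6.2 × 10.494 ≈ 65.1 kt.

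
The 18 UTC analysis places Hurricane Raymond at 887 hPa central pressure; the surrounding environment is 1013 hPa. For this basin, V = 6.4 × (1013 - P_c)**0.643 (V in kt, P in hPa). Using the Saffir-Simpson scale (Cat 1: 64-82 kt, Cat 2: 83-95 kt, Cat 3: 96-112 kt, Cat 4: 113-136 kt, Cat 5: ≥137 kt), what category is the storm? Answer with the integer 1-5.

5

ΔP = 1013 − 887 = 126 hPa.
V ≈ 6.4 × 126^0.643 = 6.4 × 22.41 ≈ 143 kt.
143 kt falls in the Category 5 band.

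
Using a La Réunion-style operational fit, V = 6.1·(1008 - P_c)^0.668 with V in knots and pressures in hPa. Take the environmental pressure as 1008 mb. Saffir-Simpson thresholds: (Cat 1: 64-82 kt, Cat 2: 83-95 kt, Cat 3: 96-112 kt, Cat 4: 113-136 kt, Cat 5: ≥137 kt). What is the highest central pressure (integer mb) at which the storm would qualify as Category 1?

Category 1 begins at V = 64 kt.
Required ΔP = (64/6.1)^(1/0.668) = 10.492^1.497 ≈ 33.75 mb.
P_c ≤ 1008 − 33.75 = 974.25, so the highest integer P_c is 974 mb.

974 mb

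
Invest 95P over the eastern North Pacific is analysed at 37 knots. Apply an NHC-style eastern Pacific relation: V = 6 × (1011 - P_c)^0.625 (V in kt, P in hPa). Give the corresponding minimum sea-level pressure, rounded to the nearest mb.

ΔP = (V / 6)^(1/0.625) = (37/6)^1.600.
37/6 = 6.167; 6.167^1.600 ≈ 18.37 mb.
P_c = 1011 − 18.37 = 992.63 ≈ 993 mb.

993 mb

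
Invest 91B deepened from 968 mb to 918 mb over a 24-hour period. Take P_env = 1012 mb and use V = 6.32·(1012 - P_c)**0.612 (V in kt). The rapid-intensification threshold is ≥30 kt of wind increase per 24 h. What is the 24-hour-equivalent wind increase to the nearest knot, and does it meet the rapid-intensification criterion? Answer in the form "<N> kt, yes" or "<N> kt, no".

V₁: ΔP = 44, V ≈ 6.32 × 44^0.612 ≈ 64.05 kt.
V₂: ΔP = 94, V ≈ 6.32 × 94^0.612 ≈ 101.92 kt.
ΔV over 24 h = 37.87 kt → 24 h equivalent = 37.87 × 24/24 ≈ 37.87 kt.
38 kt ≥ 30 kt ⇒ rapid intensification.

38 kt, yes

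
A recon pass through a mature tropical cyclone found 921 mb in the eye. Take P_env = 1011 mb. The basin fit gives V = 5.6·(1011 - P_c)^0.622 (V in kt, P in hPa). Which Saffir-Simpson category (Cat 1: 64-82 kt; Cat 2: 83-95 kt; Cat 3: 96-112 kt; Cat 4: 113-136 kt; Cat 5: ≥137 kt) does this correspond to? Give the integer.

2

ΔP = 1011 − 921 = 90 mb.
V ≈ 5.6 × 90^0.622 = 5.6 × 16.43 ≈ 92 kt.
92 kt falls in the Category 2 band.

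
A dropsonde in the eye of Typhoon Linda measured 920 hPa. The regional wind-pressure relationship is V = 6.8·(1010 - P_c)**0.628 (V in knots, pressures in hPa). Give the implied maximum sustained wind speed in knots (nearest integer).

ΔP = 1010 − 920 = 90 hPa.
90^0.628 ≈ 16.876.
V ≈ 6.8 × 16.876 ≈ 114.8 kt.

115 kt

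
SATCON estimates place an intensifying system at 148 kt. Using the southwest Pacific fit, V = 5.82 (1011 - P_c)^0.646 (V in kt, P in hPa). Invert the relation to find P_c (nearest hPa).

861 hPa

ΔP = (V / 5.82)^(1/0.646) = (148/5.82)^1.548.
148/5.82 = 25.430; 25.430^1.548 ≈ 149.78 hPa.
P_c = 1011 − 149.78 = 861.22 ≈ 861 hPa.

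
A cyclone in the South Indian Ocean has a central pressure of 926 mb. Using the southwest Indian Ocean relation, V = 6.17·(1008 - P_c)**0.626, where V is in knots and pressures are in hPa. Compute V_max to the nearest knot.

97 kt

ΔP = 1008 − 926 = 82 mb.
82^0.626 ≈ 15.778.
V ≈ 6.17 × 15.778 ≈ 97.3 kt.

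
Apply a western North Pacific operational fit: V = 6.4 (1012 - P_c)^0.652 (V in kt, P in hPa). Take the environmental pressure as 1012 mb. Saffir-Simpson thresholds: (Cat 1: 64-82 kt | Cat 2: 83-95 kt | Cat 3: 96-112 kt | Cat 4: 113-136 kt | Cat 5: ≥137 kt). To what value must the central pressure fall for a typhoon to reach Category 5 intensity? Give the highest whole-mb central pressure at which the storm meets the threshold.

902 mb

Category 5 begins at V = 137 kt.
Required ΔP = (137/6.4)^(1/0.652) = 21.406^1.534 ≈ 109.83 mb.
P_c ≤ 1012 − 109.83 = 902.17, so the highest integer P_c is 902 mb.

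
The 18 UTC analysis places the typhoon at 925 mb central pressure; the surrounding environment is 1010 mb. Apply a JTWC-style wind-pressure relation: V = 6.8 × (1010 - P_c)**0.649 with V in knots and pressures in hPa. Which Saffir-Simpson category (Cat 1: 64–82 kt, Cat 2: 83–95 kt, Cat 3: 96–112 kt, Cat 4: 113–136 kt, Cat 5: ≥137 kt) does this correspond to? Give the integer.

ΔP = 1010 − 925 = 85 mb.
V ≈ 6.8 × 85^0.649 = 6.8 × 17.87 ≈ 122 kt.
122 kt falls in the Category 4 band.

4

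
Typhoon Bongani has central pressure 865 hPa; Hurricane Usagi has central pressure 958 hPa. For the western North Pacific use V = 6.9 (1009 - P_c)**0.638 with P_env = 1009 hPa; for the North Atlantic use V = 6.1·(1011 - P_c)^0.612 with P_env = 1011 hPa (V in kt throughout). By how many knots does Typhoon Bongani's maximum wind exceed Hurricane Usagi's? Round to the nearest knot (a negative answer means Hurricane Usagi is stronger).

Typhoon Bongani: ΔP = 144; V ≈ 6.9 × 144^0.638 ≈ 164.39 kt.
Hurricane Usagi: ΔP = 53; V ≈ 6.1 × 53^0.612 ≈ 69.28 kt.
Difference ≈ 164.39 − 69.28 = 95.11 → 95 kt.

95 kt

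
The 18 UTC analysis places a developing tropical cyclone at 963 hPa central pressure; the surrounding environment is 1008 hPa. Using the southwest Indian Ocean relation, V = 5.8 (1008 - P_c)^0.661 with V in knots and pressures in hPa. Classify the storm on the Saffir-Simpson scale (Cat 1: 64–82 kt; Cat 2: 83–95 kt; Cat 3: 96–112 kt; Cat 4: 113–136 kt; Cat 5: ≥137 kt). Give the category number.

1

ΔP = 1008 − 963 = 45 hPa.
V ≈ 5.8 × 45^0.661 = 5.8 × 12.38 ≈ 72 kt.
72 kt falls in the Category 1 band.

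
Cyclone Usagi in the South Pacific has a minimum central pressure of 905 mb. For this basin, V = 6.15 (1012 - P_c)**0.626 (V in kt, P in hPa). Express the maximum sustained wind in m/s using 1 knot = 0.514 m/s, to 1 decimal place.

58.9 m/s

ΔP = 1012 − 905 = 107 mb.
V ≈ 6.15 × 107^0.626 = 6.15 × 18.638 ≈ 114.622 kt.
114.622 × 0.514 ≈ 58.92 m/s → 58.9 m/s.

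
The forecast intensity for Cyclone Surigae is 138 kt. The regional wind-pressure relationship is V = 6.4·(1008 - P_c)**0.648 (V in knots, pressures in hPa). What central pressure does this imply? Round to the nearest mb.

894 mb

ΔP = (V / 6.4)^(1/0.648) = (138/6.4)^1.543.
138/6.4 = 21.562; 21.562^1.543 ≈ 114.33 mb.
P_c = 1008 − 114.33 = 893.67 ≈ 894 mb.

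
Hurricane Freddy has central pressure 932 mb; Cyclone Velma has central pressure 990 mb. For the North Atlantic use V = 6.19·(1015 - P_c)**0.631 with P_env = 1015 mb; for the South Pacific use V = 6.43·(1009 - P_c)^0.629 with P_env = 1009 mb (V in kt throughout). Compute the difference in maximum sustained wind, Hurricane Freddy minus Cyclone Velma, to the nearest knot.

Hurricane Freddy: ΔP = 83; V ≈ 6.19 × 83^0.631 ≈ 100.61 kt.
Cyclone Velma: ΔP = 19; V ≈ 6.43 × 19^0.629 ≈ 40.98 kt.
Difference ≈ 100.61 − 40.98 = 59.63 → 60 kt.

60 kt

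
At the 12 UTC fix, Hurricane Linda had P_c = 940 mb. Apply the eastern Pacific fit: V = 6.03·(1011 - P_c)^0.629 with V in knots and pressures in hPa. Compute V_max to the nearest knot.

ΔP = 1011 − 940 = 71 mb.
71^0.629 ≈ 14.603.
V ≈ 6.03 × 14.603 ≈ 88.1 kt.

88 kt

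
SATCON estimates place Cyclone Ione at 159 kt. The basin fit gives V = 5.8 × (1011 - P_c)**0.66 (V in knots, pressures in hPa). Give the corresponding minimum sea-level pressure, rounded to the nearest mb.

ΔP = (V / 5.8)^(1/0.66) = (159/5.8)^1.515.
159/5.8 = 27.414; 27.414^1.515 ≈ 150.92 mb.
P_c = 1011 − 150.92 = 860.08 ≈ 860 mb.

860 mb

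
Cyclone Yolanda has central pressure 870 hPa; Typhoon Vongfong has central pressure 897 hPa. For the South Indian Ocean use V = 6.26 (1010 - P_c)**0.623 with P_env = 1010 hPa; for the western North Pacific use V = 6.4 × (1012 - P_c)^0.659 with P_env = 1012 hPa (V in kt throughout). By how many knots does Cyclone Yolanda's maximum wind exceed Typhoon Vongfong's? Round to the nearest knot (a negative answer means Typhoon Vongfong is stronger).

-10 kt

Cyclone Yolanda: ΔP = 140; V ≈ 6.26 × 140^0.623 ≈ 136.02 kt.
Typhoon Vongfong: ΔP = 115; V ≈ 6.4 × 115^0.659 ≈ 145.94 kt.
Difference ≈ 136.02 − 145.94 = -9.92 → -10 kt.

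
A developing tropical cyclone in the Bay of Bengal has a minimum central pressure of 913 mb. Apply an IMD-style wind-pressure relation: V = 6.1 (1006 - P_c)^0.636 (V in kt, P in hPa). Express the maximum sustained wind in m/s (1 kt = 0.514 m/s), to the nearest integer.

56 m/s

ΔP = 1006 − 913 = 93 mb.
V ≈ 6.1 × 93^0.636 = 6.1 × 17.863 ≈ 108.964 kt.
108.964 × 0.514 ≈ 56.01 m/s → 56 m/s.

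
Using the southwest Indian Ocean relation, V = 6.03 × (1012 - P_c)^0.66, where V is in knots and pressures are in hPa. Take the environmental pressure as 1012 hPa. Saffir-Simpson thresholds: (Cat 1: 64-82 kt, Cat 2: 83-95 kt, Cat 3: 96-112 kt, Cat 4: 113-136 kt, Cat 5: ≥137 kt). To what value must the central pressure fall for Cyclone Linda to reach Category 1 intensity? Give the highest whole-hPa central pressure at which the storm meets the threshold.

Category 1 begins at V = 64 kt.
Required ΔP = (64/6.03)^(1/0.66) = 10.614^1.515 ≈ 35.84 hPa.
P_c ≤ 1012 − 35.84 = 976.16, so the highest integer P_c is 976 hPa.

976 hPa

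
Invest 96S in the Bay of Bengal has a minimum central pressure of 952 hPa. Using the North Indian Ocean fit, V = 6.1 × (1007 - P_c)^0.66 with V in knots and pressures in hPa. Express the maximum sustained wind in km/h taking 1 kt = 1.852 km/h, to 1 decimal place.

ΔP = 1007 − 952 = 55 hPa.
V ≈ 6.1 × 55^0.66 = 6.1 × 14.081 ≈ 85.895 kt.
85.895 × 1.852 ≈ 159.08 km/h → 159.1 km/h.

159.1 km/h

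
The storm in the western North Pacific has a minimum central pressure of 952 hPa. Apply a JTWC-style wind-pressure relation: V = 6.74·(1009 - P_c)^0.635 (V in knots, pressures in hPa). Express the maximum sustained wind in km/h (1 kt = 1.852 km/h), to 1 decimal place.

ΔP = 1009 − 952 = 57 hPa.
V ≈ 6.74 × 57^0.635 = 6.74 × 13.031 ≈ 87.830 kt.
87.830 × 1.852 ≈ 162.66 km/h → 162.7 km/h.

162.7 km/h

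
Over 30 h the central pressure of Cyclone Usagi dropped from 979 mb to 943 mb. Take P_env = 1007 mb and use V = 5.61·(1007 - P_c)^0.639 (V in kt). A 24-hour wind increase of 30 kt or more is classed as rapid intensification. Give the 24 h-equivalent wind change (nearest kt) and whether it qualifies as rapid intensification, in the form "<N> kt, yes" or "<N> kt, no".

26 kt, no

V₁: ΔP = 28, V ≈ 5.61 × 28^0.639 ≈ 47.17 kt.
V₂: ΔP = 64, V ≈ 5.61 × 64^0.639 ≈ 80.00 kt.
ΔV over 30 h = 32.83 kt → 24 h equivalent = 32.83 × 24/30 ≈ 26.26 kt.
26 kt < 30 kt ⇒ not rapid intensification.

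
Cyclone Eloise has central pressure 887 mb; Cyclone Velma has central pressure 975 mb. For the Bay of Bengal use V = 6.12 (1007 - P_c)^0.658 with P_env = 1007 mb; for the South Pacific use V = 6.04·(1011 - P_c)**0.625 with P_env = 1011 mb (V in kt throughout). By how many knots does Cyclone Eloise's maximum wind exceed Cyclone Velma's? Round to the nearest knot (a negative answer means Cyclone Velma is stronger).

Cyclone Eloise: ΔP = 120; V ≈ 6.12 × 120^0.658 ≈ 142.84 kt.
Cyclone Velma: ΔP = 36; V ≈ 6.04 × 36^0.625 ≈ 56.72 kt.
Difference ≈ 142.84 − 56.72 = 86.12 → 86 kt.

86 kt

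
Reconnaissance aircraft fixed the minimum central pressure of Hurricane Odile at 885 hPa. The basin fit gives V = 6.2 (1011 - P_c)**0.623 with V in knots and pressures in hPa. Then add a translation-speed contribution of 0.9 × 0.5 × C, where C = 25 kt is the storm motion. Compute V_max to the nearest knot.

137 kt

ΔP = 1011 − 885 = 126 hPa.
126^0.623 ≈ 20.348.
V ≈ 6.2 × 20.348 ≈ 126.2 kt.
Translation term: 0.9 × 0.5 × 25 = 11.25 kt.
Corrected V ≈ 137.45 kt → 137 kt.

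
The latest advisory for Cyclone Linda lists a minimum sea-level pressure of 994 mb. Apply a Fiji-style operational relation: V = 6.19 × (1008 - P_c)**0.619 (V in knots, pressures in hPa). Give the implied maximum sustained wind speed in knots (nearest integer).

ΔP = 1008 − 994 = 14 mb.
14^0.619 ≈ 5.122.
V ≈ 6.19 × 5.122 ≈ 31.7 kt.

32 kt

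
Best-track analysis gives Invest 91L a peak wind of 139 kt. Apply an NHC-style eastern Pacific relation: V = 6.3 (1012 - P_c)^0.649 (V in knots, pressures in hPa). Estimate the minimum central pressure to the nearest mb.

894 mb

ΔP = (V / 6.3)^(1/0.649) = (139/6.3)^1.541.
139/6.3 = 22.063; 22.063^1.541 ≈ 117.59 mb.
P_c = 1012 − 117.59 = 894.41 ≈ 894 mb.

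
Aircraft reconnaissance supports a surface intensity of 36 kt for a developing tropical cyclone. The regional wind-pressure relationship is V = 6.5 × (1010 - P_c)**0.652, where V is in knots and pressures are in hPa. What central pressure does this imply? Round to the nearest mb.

ΔP = (V / 6.5)^(1/0.652) = (36/6.5)^1.534.
36/6.5 = 5.538; 5.538^1.534 ≈ 13.81 mb.
P_c = 1010 − 13.81 = 996.19 ≈ 996 mb.

996 mb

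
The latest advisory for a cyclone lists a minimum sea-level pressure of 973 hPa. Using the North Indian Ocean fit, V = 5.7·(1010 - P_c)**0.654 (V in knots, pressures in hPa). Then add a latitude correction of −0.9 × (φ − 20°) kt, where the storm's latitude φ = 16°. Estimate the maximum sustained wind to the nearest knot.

ΔP = 1010 − 973 = 37 hPa.
37^0.654 ≈ 10.607.
V ≈ 5.7 × 10.607 ≈ 60.5 kt.
Latitude correction: −0.9 × (16 − 20) = 3.6 kt.
Corrected V ≈ 64.1 kt → 64 kt.

64 kt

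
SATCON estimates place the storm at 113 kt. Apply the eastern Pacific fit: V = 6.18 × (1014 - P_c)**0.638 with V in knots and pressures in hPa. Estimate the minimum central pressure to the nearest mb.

ΔP = (V / 6.18)^(1/0.638) = (113/6.18)^1.567.
113/6.18 = 18.285; 18.285^1.567 ≈ 95.10 mb.
P_c = 1014 − 95.10 = 918.90 ≈ 919 mb.

919 mb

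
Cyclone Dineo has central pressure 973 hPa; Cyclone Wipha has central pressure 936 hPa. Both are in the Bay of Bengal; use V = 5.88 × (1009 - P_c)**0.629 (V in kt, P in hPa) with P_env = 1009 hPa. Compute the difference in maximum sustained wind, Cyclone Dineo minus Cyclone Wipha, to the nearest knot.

Cyclone Dineo: ΔP = 36; V ≈ 5.88 × 36^0.629 ≈ 56.01 kt.
Cyclone Wipha: ΔP = 73; V ≈ 5.88 × 73^0.629 ≈ 87.38 kt.
Difference ≈ 56.01 − 87.38 = -31.37 → -31 kt.

-31 kt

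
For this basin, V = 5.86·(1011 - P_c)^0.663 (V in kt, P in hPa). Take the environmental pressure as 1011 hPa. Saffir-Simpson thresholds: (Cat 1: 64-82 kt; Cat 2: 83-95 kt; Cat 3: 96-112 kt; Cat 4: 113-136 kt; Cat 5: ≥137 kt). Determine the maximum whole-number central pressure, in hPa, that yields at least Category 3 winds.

Category 3 begins at V = 96 kt.
Required ΔP = (96/5.86)^(1/0.663) = 16.382^1.508 ≈ 67.86 hPa.
P_c ≤ 1011 − 67.86 = 943.14, so the highest integer P_c is 943 hPa.

943 hPa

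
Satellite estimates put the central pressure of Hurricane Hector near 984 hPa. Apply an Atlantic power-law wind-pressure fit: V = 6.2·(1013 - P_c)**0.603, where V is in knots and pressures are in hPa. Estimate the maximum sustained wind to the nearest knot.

47 kt

ΔP = 1013 − 984 = 29 hPa.
29^0.603 ≈ 7.618.
V ≈ 6.2 × 7.618 ≈ 47.2 kt.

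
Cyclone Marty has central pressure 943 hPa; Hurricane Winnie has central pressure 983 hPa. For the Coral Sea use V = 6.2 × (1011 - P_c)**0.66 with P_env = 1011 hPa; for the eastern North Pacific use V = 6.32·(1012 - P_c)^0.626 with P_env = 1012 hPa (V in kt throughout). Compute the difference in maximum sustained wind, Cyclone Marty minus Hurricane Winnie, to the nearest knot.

Cyclone Marty: ΔP = 68; V ≈ 6.2 × 68^0.66 ≈ 100.43 kt.
Hurricane Winnie: ΔP = 29; V ≈ 6.32 × 29^0.626 ≈ 52.02 kt.
Difference ≈ 100.43 − 52.02 = 48.41 → 48 kt.

48 kt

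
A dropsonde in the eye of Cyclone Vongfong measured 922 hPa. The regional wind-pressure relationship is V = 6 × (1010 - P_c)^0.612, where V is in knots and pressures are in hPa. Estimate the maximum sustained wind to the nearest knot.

93 kt

ΔP = 1010 − 922 = 88 hPa.
88^0.612 ≈ 15.489.
V ≈ 6 × 15.489 ≈ 92.9 kt.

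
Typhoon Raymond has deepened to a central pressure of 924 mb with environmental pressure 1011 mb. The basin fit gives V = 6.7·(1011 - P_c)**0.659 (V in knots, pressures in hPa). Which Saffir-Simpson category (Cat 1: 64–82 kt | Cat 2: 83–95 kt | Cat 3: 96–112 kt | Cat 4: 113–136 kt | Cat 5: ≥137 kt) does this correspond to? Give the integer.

4

ΔP = 1011 − 924 = 87 mb.
V ≈ 6.7 × 87^0.659 = 6.7 × 18.97 ≈ 127 kt.
127 kt falls in the Category 4 band.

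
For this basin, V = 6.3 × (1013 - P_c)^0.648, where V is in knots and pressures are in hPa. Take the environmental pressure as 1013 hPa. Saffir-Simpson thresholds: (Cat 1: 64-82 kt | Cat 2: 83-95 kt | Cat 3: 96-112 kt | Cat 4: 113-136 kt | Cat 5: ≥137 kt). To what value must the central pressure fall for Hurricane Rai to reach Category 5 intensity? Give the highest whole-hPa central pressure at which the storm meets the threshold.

897 hPa

Category 5 begins at V = 137 kt.
Required ΔP = (137/6.3)^(1/0.648) = 21.746^1.543 ≈ 115.84 hPa.
P_c ≤ 1013 − 115.84 = 897.16, so the highest integer P_c is 897 hPa.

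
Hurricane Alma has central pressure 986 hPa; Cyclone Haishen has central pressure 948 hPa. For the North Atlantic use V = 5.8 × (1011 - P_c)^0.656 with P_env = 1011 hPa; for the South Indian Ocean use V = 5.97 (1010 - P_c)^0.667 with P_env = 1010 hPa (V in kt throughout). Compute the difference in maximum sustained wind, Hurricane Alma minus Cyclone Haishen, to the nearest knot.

-46 kt

Hurricane Alma: ΔP = 25; V ≈ 5.8 × 25^0.656 ≈ 47.92 kt.
Cyclone Haishen: ΔP = 62; V ≈ 5.97 × 62^0.667 ≈ 93.65 kt.
Difference ≈ 47.92 − 93.65 = -45.73 → -46 kt.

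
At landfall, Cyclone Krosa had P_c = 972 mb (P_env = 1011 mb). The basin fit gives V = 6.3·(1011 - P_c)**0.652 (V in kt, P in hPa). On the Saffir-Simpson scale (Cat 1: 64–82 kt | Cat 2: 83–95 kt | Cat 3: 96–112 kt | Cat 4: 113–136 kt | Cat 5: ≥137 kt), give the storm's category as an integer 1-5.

1

ΔP = 1011 − 972 = 39 mb.
V ≈ 6.3 × 39^0.652 = 6.3 × 10.90 ≈ 69 kt.
69 kt falls in the Category 1 band.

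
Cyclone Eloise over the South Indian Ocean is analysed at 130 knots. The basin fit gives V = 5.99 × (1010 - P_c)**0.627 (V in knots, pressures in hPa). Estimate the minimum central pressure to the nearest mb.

875 mb

ΔP = (V / 5.99)^(1/0.627) = (130/5.99)^1.595.
130/5.99 = 21.703; 21.703^1.595 ≈ 135.40 mb.
P_c = 1010 − 135.40 = 874.60 ≈ 875 mb.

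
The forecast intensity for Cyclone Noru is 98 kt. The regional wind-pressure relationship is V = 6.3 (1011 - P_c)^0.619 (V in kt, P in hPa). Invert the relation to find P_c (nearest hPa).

ΔP = (V / 6.3)^(1/0.619) = (98/6.3)^1.616.
98/6.3 = 15.556; 15.556^1.616 ≈ 84.24 hPa.
P_c = 1011 − 84.24 = 926.76 ≈ 927 hPa.

927 hPa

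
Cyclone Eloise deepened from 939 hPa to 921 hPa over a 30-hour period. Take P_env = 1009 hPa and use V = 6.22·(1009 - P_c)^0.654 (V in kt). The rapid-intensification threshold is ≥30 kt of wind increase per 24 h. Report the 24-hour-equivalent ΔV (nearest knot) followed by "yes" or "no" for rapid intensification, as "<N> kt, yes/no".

13 kt, no

V₁: ΔP = 70, V ≈ 6.22 × 70^0.654 ≈ 100.11 kt.
V₂: ΔP = 88, V ≈ 6.22 × 88^0.654 ≈ 116.27 kt.
ΔV over 30 h = 16.16 kt → 24 h equivalent = 16.16 × 24/30 ≈ 12.93 kt.
13 kt < 30 kt ⇒ not rapid intensification.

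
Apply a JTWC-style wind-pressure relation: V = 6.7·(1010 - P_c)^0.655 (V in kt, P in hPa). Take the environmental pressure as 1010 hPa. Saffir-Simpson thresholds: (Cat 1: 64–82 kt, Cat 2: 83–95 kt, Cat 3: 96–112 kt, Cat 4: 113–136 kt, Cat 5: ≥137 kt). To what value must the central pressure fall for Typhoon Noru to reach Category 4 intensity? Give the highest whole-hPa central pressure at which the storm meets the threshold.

935 hPa

Category 4 begins at V = 113 kt.
Required ΔP = (113/6.7)^(1/0.655) = 16.866^1.527 ≈ 74.69 hPa.
P_c ≤ 1010 − 74.69 = 935.31, so the highest integer P_c is 935 hPa.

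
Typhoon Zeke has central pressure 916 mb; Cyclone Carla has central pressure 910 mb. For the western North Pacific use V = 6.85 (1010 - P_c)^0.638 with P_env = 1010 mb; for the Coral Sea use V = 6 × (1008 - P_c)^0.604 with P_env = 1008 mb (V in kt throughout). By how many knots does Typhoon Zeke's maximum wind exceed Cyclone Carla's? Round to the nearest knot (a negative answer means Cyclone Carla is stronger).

29 kt

Typhoon Zeke: ΔP = 94; V ≈ 6.85 × 94^0.638 ≈ 124.32 kt.
Cyclone Carla: ΔP = 98; V ≈ 6 × 98^0.604 ≈ 95.69 kt.
Difference ≈ 124.32 − 95.69 = 28.63 → 29 kt.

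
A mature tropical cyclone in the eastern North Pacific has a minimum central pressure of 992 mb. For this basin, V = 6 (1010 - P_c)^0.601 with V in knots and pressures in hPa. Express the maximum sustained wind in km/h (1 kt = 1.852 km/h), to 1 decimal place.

63.1 km/h

ΔP = 1010 − 992 = 18 mb.
V ≈ 6 × 18^0.601 = 6 × 5.681 ≈ 34.086 kt.
34.086 × 1.852 ≈ 63.13 km/h → 63.1 km/h.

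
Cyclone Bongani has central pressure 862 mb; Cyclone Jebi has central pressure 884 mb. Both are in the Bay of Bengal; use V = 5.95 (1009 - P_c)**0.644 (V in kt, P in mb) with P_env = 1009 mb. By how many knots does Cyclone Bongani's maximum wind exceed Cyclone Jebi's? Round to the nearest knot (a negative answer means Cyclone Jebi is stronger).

15 kt

Cyclone Bongani: ΔP = 147; V ≈ 5.95 × 147^0.644 ≈ 148.00 kt.
Cyclone Jebi: ΔP = 125; V ≈ 5.95 × 125^0.644 ≈ 133.33 kt.
Difference ≈ 148.00 − 133.33 = 14.67 → 15 kt.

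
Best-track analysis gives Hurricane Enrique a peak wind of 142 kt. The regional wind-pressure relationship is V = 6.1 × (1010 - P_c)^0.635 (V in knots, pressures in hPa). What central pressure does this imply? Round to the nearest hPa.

ΔP = (V / 6.1)^(1/0.635) = (142/6.1)^1.575.
142/6.1 = 23.279; 23.279^1.575 ≈ 142.13 hPa.
P_c = 1010 − 142.13 = 867.87 ≈ 868 hPa.

868 hPa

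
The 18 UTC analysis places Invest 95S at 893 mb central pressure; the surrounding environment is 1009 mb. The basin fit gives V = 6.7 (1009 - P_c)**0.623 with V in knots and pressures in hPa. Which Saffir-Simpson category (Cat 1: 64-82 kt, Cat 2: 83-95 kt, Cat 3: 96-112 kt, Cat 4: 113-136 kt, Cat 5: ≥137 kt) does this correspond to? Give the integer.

4

ΔP = 1009 − 893 = 116 mb.
V ≈ 6.7 × 116^0.623 = 6.7 × 19.33 ≈ 129 kt.
129 kt falls in the Category 4 band.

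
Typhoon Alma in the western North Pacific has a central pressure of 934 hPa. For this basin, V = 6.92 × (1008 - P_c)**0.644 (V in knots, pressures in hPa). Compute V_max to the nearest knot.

ΔP = 1008 − 934 = 74 hPa.
74^0.644 ≈ 15.988.
V ≈ 6.92 × 15.988 ≈ 110.6 kt.

111 kt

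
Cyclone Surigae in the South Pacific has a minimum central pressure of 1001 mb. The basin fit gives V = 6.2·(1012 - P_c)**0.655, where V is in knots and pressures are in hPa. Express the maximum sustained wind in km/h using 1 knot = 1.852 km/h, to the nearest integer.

ΔP = 1012 − 1001 = 11 mb.
V ≈ 6.2 × 11^0.655 = 6.2 × 4.810 ≈ 29.820 kt.
29.820 × 1.852 ≈ 55.23 km/h → 55 km/h.

55 km/h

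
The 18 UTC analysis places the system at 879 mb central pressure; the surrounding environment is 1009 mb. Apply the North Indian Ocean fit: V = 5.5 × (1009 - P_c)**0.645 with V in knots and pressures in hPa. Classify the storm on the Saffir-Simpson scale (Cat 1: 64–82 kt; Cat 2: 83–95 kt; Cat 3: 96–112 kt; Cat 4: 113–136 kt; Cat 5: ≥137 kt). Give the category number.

ΔP = 1009 − 879 = 130 mb.
V ≈ 5.5 × 130^0.645 = 5.5 × 23.09 ≈ 127 kt.
127 kt falls in the Category 4 band.

4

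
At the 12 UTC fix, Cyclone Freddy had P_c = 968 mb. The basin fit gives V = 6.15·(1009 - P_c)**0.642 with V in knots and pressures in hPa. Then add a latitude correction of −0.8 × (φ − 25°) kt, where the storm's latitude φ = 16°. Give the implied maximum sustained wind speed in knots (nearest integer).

ΔP = 1009 − 968 = 41 mb.
41^0.642 ≈ 10.849.
V ≈ 6.15 × 10.849 ≈ 66.7 kt.
Latitude correction: −0.8 × (16 − 25) = 7.2 kt.
Corrected V ≈ 73.9 kt → 74 kt.

74 kt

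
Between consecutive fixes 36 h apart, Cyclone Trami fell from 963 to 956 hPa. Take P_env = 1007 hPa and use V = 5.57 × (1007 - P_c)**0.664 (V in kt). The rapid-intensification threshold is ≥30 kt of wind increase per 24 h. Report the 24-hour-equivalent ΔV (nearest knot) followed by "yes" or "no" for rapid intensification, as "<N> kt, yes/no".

V₁: ΔP = 44, V ≈ 5.57 × 44^0.664 ≈ 68.72 kt.
V₂: ΔP = 51, V ≈ 5.57 × 51^0.664 ≈ 75.80 kt.
ΔV over 36 h = 7.08 kt → 24 h equivalent = 7.08 × 24/36 ≈ 4.72 kt.
5 kt < 30 kt ⇒ not rapid intensification.

5 kt, no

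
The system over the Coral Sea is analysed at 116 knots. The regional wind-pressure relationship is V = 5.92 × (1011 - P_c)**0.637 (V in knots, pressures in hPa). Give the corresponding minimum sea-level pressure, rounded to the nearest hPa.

ΔP = (V / 5.92)^(1/0.637) = (116/5.92)^1.570.
116/5.92 = 19.595; 19.595^1.570 ≈ 106.78 hPa.
P_c = 1011 − 106.78 = 904.22 ≈ 904 hPa.

904 hPa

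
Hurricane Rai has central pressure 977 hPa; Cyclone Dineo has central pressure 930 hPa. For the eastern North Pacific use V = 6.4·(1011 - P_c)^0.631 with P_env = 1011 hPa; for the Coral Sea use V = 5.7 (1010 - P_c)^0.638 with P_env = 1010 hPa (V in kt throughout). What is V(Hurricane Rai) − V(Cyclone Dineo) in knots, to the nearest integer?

-34 kt

Hurricane Rai: ΔP = 34; V ≈ 6.4 × 34^0.631 ≈ 59.23 kt.
Cyclone Dineo: ΔP = 80; V ≈ 5.7 × 80^0.638 ≈ 93.34 kt.
Difference ≈ 59.23 − 93.34 = -34.11 → -34 kt.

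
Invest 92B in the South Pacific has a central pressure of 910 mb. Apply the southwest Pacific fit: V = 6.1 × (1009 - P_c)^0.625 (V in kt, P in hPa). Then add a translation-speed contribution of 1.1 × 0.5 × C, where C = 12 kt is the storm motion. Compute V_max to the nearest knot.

ΔP = 1009 − 910 = 99 mb.
99^0.625 ≈ 17.671.
V ≈ 6.1 × 17.671 ≈ 107.8 kt.
Translation term: 1.1 × 0.5 × 12 = 6.6 kt.
Corrected V ≈ 114.4 kt → 114 kt.

114 kt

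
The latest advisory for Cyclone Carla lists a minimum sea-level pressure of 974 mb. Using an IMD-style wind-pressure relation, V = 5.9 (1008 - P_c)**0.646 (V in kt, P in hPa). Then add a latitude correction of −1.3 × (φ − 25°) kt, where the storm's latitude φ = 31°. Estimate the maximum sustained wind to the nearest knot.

ΔP = 1008 − 974 = 34 mb.
34^0.646 ≈ 9.757.
V ≈ 5.9 × 9.757 ≈ 57.6 kt.
Latitude correction: −1.3 × (31 − 25) = -7.8 kt.
Corrected V ≈ 49.8 kt → 50 kt.

50 kt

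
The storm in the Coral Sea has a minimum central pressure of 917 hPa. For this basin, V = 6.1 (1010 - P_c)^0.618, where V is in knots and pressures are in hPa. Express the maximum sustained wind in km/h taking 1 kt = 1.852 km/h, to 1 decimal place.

ΔP = 1010 − 917 = 93 hPa.
V ≈ 6.1 × 93^0.618 = 6.1 × 16.464 ≈ 100.427 kt.
100.427 × 1.852 ≈ 185.99 km/h → 186.0 km/h.

186.0 km/h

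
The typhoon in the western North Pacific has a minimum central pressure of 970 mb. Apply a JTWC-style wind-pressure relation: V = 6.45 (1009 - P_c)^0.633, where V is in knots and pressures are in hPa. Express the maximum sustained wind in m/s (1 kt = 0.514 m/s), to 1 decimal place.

ΔP = 1009 − 970 = 39 mb.
V ≈ 6.45 × 39^0.633 = 6.45 × 10.166 ≈ 65.570 kt.
65.570 × 0.514 ≈ 33.70 m/s → 33.7 m/s.

33.7 m/s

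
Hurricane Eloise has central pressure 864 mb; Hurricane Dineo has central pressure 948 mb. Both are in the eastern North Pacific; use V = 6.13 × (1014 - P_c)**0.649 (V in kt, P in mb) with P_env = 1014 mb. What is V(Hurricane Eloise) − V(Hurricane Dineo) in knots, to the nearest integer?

65 kt

Hurricane Eloise: ΔP = 150; V ≈ 6.13 × 150^0.649 ≈ 158.40 kt.
Hurricane Dineo: ΔP = 66; V ≈ 6.13 × 66^0.649 ≈ 92.97 kt.
Difference ≈ 158.40 − 92.97 = 65.43 → 65 kt.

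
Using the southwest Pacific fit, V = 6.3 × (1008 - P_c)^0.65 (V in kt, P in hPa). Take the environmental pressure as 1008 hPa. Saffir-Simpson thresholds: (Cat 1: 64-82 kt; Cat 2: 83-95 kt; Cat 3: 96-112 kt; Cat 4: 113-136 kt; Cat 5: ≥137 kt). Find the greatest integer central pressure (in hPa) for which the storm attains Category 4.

923 hPa

Category 4 begins at V = 113 kt.
Required ΔP = (113/6.3)^(1/0.65) = 17.937^1.538 ≈ 84.88 hPa.
P_c ≤ 1008 − 84.88 = 923.12, so the highest integer P_c is 923 hPa.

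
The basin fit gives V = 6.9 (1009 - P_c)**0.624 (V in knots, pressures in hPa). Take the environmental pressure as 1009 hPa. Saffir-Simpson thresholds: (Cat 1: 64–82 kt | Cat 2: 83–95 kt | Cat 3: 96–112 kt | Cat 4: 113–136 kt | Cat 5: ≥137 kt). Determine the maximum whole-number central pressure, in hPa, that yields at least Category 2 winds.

955 hPa

Category 2 begins at V = 83 kt.
Required ΔP = (83/6.9)^(1/0.624) = 12.029^1.603 ≈ 53.84 hPa.
P_c ≤ 1009 − 53.84 = 955.16, so the highest integer P_c is 955 hPa.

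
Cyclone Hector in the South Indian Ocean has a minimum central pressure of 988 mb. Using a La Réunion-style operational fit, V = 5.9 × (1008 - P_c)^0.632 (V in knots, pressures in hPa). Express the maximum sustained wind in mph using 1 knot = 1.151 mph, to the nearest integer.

ΔP = 1008 − 988 = 20 mb.
V ≈ 5.9 × 20^0.632 = 5.9 × 6.641 ≈ 39.183 kt.
39.183 × 1.151 ≈ 45.10 mph → 45 mph.

45 mph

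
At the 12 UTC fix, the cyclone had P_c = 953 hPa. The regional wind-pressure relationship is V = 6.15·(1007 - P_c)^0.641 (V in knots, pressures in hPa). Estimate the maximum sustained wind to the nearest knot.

ΔP = 1007 − 953 = 54 hPa.
54^0.641 ≈ 12.896.
V ≈ 6.15 × 12.896 ≈ 79.3 kt.

79 kt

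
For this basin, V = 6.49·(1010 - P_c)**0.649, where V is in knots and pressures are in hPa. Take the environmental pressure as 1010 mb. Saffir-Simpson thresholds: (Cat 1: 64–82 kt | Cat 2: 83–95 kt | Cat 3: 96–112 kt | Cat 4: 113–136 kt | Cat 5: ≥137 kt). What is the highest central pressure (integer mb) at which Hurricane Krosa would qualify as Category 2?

Category 2 begins at V = 83 kt.
Required ΔP = (83/6.49)^(1/0.649) = 12.789^1.541 ≈ 50.75 mb.
P_c ≤ 1010 − 50.75 = 959.25, so the highest integer P_c is 959 mb.

959 mb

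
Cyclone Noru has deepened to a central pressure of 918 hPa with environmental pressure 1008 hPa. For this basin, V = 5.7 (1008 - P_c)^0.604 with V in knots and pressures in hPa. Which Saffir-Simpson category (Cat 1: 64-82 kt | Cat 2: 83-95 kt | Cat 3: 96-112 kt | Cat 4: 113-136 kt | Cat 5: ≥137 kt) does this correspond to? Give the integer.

2

ΔP = 1008 − 918 = 90 hPa.
V ≈ 5.7 × 90^0.604 = 5.7 × 15.15 ≈ 86 kt.
86 kt falls in the Category 2 band.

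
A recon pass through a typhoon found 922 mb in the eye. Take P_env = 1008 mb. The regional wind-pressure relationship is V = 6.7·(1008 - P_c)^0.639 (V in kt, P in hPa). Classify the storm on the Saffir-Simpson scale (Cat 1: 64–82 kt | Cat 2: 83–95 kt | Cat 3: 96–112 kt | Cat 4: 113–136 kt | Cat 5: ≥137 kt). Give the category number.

4

ΔP = 1008 − 922 = 86 mb.
V ≈ 6.7 × 86^0.639 = 6.7 × 17.22 ≈ 115 kt.
115 kt falls in the Category 4 band.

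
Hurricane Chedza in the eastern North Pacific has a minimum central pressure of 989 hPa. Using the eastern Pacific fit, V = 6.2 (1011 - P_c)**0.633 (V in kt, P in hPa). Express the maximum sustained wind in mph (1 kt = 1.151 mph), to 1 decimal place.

ΔP = 1011 − 989 = 22 hPa.
V ≈ 6.2 × 22^0.633 = 6.2 × 7.075 ≈ 43.868 kt.
43.868 × 1.151 ≈ 50.49 mph → 50.5 mph.

50.5 mph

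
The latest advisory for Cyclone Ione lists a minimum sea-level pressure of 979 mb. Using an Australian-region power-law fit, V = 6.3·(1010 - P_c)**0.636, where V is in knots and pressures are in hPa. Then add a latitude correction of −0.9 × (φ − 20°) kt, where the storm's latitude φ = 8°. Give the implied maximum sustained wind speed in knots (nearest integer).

67 kt

ΔP = 1010 − 979 = 31 mb.
31^0.636 ≈ 8.882.
V ≈ 6.3 × 8.882 ≈ 56.0 kt.
Latitude correction: −0.9 × (8 − 20) = 10.8 kt.
Corrected V ≈ 66.8 kt → 67 kt.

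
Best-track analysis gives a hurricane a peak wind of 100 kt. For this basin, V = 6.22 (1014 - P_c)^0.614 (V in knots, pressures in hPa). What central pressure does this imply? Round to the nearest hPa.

ΔP = (V / 6.22)^(1/0.614) = (100/6.22)^1.629.
100/6.22 = 16.077; 16.077^1.629 ≈ 92.15 hPa.
P_c = 1014 − 92.15 = 921.85 ≈ 922 hPa.

922 hPa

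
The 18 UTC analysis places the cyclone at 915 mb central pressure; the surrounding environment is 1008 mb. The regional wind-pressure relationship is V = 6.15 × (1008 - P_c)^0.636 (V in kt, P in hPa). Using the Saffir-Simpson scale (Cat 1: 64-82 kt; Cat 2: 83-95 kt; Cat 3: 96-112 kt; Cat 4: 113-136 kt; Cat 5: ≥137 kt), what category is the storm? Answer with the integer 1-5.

ΔP = 1008 − 915 = 93 mb.
V ≈ 6.15 × 93^0.636 = 6.15 × 17.86 ≈ 110 kt.
110 kt falls in the Category 3 band.

3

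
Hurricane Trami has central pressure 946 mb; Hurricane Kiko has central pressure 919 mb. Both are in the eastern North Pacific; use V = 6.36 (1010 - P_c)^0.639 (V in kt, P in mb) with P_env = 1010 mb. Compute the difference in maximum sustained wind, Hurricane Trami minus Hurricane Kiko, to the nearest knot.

-23 kt

Hurricane Trami: ΔP = 64; V ≈ 6.36 × 64^0.639 ≈ 90.70 kt.
Hurricane Kiko: ΔP = 91; V ≈ 6.36 × 91^0.639 ≈ 113.58 kt.
Difference ≈ 90.70 − 113.58 = -22.88 → -23 kt.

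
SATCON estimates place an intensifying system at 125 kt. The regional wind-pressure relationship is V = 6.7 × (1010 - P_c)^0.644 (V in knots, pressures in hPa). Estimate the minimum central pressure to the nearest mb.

916 mb

ΔP = (V / 6.7)^(1/0.644) = (125/6.7)^1.553.
125/6.7 = 18.657; 18.657^1.553 ≈ 94.05 mb.
P_c = 1010 − 94.05 = 915.95 ≈ 916 mb.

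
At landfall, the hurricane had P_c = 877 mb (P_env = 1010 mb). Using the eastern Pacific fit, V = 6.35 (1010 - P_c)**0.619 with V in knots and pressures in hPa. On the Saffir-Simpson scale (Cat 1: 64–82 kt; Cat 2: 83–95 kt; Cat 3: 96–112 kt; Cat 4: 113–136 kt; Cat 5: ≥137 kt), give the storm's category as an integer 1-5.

4

ΔP = 1010 − 877 = 133 mb.
V ≈ 6.35 × 133^0.619 = 6.35 × 20.64 ≈ 131 kt.
131 kt falls in the Category 4 band.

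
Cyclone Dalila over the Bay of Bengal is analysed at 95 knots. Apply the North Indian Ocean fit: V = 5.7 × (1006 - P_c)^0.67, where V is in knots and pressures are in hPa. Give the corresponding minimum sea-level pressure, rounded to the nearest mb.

ΔP = (V / 5.7)^(1/0.67) = (95/5.7)^1.493.
95/5.7 = 16.667; 16.667^1.493 ≈ 66.63 mb.
P_c = 1006 − 66.63 = 939.37 ≈ 939 mb.

939 mb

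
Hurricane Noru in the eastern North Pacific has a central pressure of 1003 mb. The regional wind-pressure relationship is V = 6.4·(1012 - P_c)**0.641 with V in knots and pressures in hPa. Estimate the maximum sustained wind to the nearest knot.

26 kt

ΔP = 1012 − 1003 = 9 mb.
9^0.641 ≈ 4.089.
V ≈ 6.4 × 4.089 ≈ 26.2 kt.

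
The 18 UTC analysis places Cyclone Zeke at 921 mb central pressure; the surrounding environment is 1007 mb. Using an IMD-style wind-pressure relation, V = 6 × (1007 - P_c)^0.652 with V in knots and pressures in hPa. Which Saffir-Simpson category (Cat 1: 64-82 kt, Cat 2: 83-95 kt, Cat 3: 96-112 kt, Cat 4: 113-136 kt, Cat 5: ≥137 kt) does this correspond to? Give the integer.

ΔP = 1007 − 921 = 86 mb.
V ≈ 6 × 86^0.652 = 6 × 18.25 ≈ 110 kt.
110 kt falls in the Category 3 band.

3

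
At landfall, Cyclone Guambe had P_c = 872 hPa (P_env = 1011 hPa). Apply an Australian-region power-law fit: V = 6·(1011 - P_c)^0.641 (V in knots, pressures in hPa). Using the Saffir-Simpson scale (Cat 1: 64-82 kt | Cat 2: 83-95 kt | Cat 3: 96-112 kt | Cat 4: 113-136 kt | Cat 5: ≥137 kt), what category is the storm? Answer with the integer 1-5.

ΔP = 1011 − 872 = 139 hPa.
V ≈ 6 × 139^0.641 = 6 × 23.64 ≈ 142 kt.
142 kt falls in the Category 5 band.

5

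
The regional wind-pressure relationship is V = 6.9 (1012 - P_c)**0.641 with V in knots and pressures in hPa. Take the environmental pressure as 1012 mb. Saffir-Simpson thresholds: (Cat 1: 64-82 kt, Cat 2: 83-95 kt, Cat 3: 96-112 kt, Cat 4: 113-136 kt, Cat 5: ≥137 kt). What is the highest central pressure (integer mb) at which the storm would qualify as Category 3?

951 mb

Category 3 begins at V = 96 kt.
Required ΔP = (96/6.9)^(1/0.641) = 13.913^1.560 ≈ 60.79 mb.
P_c ≤ 1012 − 60.79 = 951.21, so the highest integer P_c is 951 mb.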